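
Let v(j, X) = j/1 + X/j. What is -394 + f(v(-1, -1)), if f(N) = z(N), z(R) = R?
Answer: -394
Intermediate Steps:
v(j, X) = j + X/j (v(j, X) = j*1 + X/j = j + X/j)
f(N) = N
-394 + f(v(-1, -1)) = -394 + (-1 - 1/(-1)) = -394 + (-1 - 1*(-1)) = -394 + (-1 + 1) = -394 + 0 = -394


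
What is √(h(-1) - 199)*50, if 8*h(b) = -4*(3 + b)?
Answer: 500*I*√2 ≈ 707.11*I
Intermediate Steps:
h(b) = -3/2 - b/2 (h(b) = (-4*(3 + b))/8 = (-12 - 4*b)/8 = -3/2 - b/2)
√(h(-1) - 199)*50 = √((-3/2 - ½*(-1)) - 199)*50 = √((-3/2 + ½) - 199)*50 = √(-1 - 199)*50 = √(-200)*50 = (10*I*√2)*50 = 500*I*√2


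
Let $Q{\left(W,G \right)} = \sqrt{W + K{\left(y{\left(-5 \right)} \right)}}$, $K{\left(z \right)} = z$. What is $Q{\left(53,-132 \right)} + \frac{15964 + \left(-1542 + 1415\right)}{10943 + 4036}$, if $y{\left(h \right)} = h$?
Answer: $\frac{5279}{4993} + 4 \sqrt{3} \approx 7.9855$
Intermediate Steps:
$Q{\left(W,G \right)} = \sqrt{-5 + W}$ ($Q{\left(W,G \right)} = \sqrt{W - 5} = \sqrt{-5 + W}$)
$Q{\left(53,-132 \right)} + \frac{15964 + \left(-1542 + 1415\right)}{10943 + 4036} = \sqrt{-5 + 53} + \frac{15964 + \left(-1542 + 1415\right)}{10943 + 4036} = \sqrt{48} + \frac{15964 - 127}{14979} = 4 \sqrt{3} + 15837 \cdot \frac{1}{14979} = 4 \sqrt{3} + \frac{5279}{4993} = \frac{5279}{4993} + 4 \sqrt{3}$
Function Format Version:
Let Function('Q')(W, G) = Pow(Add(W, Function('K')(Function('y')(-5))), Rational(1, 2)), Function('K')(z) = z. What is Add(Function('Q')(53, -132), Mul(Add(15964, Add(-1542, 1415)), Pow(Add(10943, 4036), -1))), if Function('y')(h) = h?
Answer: Add(Rational(5279, 4993), Mul(4, Pow(3, Rational(1, 2)))) ≈ 7.9855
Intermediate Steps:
Function('Q')(W, G) = Pow(Add(-5, W), Rational(1, 2)) (Function('Q')(W, G) = Pow(Add(W, -5), Rational(1, 2)) = Pow(Add(-5, W), Rational(1, 2)))
Add(Function('Q')(53, -132), Mul(Add(15964, Add(-1542, 1415)), Pow(Add(10943, 4036), -1))) = Add(Pow(Add(-5, 53), Rational(1, 2)), Mul(Add(15964, Add(-1542, 1415)), Pow(Add(10943, 4036), -1))) = Add(Pow(48, Rational(1, 2)), Mul(Add(15964, -127), Pow(14979, -1))) = Add(Mul(4, Pow(3, Rational(1, 2))), Mul(15837, Rational(1, 14979))) = Add(Mul(4, Pow(3, Rational(1, 2))), Rational(5279, 4993)) = Add(Rational(5279, 4993), Mul(4, Pow(3, Rational(1, 2))))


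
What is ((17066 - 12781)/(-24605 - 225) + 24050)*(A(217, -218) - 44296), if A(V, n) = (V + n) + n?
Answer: -5316490685145/4966 ≈ -1.0706e+9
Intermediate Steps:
A(V, n) = V + 2*n
((17066 - 12781)/(-24605 - 225) + 24050)*(A(217, -218) - 44296) = ((17066 - 12781)/(-24605 - 225) + 24050)*((217 + 2*(-218)) - 44296) = (4285/(-24830) + 24050)*((217 - 436) - 44296) = (4285*(-1/24830) + 24050)*(-219 - 44296) = (-857/4966 + 24050)*(-44515) = (119431443/4966)*(-44515) = -5316490685145/4966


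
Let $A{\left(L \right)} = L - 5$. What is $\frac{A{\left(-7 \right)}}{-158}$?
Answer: $\frac{6}{79} \approx 0.075949$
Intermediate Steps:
$A{\left(L \right)} = -5 + L$ ($A{\left(L \right)} = L - 5 = -5 + L$)
$\frac{A{\left(-7 \right)}}{-158} = \frac{-5 - 7}{-158} = \left(- \frac{1}{158}\right) \left(-12\right) = \frac{6}{79}$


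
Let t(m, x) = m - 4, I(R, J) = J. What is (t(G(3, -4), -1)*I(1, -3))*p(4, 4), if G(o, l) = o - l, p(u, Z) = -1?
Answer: 9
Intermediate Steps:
t(m, x) = -4 + m
(t(G(3, -4), -1)*I(1, -3))*p(4, 4) = ((-4 + (3 - 1*(-4)))*(-3))*(-1) = ((-4 + (3 + 4))*(-3))*(-1) = ((-4 + 7)*(-3))*(-1) = (3*(-3))*(-1) = -9*(-1) = 9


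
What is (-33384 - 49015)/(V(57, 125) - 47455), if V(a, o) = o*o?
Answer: 82399/31830 ≈ 2.5887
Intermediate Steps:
V(a, o) = o²
(-33384 - 49015)/(V(57, 125) - 47455) = (-33384 - 49015)/(125² - 47455) = -82399/(15625 - 47455) = -82399/(-31830) = -82399*(-1/31830) = 82399/31830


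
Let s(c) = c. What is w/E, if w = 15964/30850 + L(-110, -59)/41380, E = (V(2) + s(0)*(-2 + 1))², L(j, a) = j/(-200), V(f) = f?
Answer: 52848583/408503360 ≈ 0.12937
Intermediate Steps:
L(j, a) = -j/200 (L(j, a) = j*(-1/200) = -j/200)
E = 4 (E = (2 + 0*(-2 + 1))² = (2 + 0*(-1))² = (2 + 0)² = 2² = 4)
w = 52848583/102125840 (w = 15964/30850 - 1/200*(-110)/41380 = 15964*(1/30850) + (11/20)*(1/41380) = 7982/15425 + 11/827600 = 52848583/102125840 ≈ 0.51748)
w/E = (52848583/102125840)/4 = (52848583/102125840)*(¼) = 52848583/408503360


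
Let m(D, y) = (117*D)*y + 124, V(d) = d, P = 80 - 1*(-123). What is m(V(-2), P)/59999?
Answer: -47378/59999 ≈ -0.78965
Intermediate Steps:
P = 203 (P = 80 + 123 = 203)
m(D, y) = 124 + 117*D*y (m(D, y) = 117*D*y + 124 = 124 + 117*D*y)
m(V(-2), P)/59999 = (124 + 117*(-2)*203)/59999 = (124 - 47502)*(1/59999) = -47378*1/59999 = -47378/59999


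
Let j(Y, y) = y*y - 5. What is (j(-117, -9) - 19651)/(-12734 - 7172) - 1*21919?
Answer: -436300039/19906 ≈ -21918.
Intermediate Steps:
j(Y, y) = -5 + y**2 (j(Y, y) = y**2 - 5 = -5 + y**2)
(j(-117, -9) - 19651)/(-12734 - 7172) - 1*21919 = ((-5 + (-9)**2) - 19651)/(-12734 - 7172) - 1*21919 = ((-5 + 81) - 19651)/(-19906) - 21919 = (76 - 19651)*(-1/19906) - 21919 = -19575*(-1/19906) - 21919 = 19575/19906 - 21919 = -436300039/19906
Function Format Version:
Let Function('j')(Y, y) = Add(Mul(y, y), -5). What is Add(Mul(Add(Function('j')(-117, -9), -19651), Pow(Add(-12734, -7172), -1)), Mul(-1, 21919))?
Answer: Rational(-436300039, 19906) ≈ -21918.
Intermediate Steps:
Function('j')(Y, y) = Add(-5, Pow(y, 2)) (Function('j')(Y, y) = Add(Pow(y, 2), -5) = Add(-5, Pow(y, 2)))
Add(Mul(Add(Function('j')(-117, -9), -19651), Pow(Add(-12734, -7172), -1)), Mul(-1, 21919)) = Add(Mul(Add(Add(-5, Pow(-9, 2)), -19651), Pow(Add(-12734, -7172), -1)), Mul(-1, 21919)) = Add(Mul(Add(Add(-5, 81), -19651), Pow(-19906, -1)), -21919) = Add(Mul(Add(76, -19651), Rational(-1, 19906)), -21919) = Add(Mul(-19575, Rational(-1, 19906)), -21919) = Add(Rational(19575, 19906), -21919) = Rational(-436300039, 19906)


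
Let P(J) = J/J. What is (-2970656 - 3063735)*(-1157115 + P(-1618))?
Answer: 6982478307574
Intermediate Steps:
P(J) = 1
(-2970656 - 3063735)*(-1157115 + P(-1618)) = (-2970656 - 3063735)*(-1157115 + 1) = -6034391*(-1157114) = 6982478307574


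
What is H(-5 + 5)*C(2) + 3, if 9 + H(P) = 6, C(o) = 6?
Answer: -15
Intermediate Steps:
H(P) = -3 (H(P) = -9 + 6 = -3)
H(-5 + 5)*C(2) + 3 = -3*6 + 3 = -18 + 3 = -15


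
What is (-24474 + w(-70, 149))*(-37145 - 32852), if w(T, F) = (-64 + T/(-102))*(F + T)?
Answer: 105224040205/51 ≈ 2.0632e+9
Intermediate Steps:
w(T, F) = (-64 - T/102)*(F + T) (w(T, F) = (-64 + T*(-1/102))*(F + T) = (-64 - T/102)*(F + T))
(-24474 + w(-70, 149))*(-37145 - 32852) = (-24474 + (-64*149 - 64*(-70) - 1/102*(-70)² - 1/102*149*(-70)))*(-37145 - 32852) = (-24474 + (-9536 + 4480 - 1/102*4900 + 5215/51))*(-69997) = (-24474 + (-9536 + 4480 - 2450/51 + 5215/51))*(-69997) = (-24474 - 255091/51)*(-69997) = -1503265/51*(-69997) = 105224040205/51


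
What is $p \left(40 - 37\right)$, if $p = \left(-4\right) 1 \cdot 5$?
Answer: $-60$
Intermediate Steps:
$p = -20$ ($p = \left(-4\right) 5 = -20$)
$p \left(40 - 37\right) = - 20 \left(40 - 37\right) = \left(-20\right) 3 = -60$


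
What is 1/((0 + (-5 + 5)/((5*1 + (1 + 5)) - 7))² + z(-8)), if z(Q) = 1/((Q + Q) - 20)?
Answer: -36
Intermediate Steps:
z(Q) = 1/(-20 + 2*Q) (z(Q) = 1/(2*Q - 20) = 1/(-20 + 2*Q))
1/((0 + (-5 + 5)/((5*1 + (1 + 5)) - 7))² + z(-8)) = 1/((0 + (-5 + 5)/((5*1 + (1 + 5)) - 7))² + 1/(2*(-10 - 8))) = 1/((0 + 0/((5 + 6) - 7))² + (½)/(-18)) = 1/((0 + 0/(11 - 7))² + (½)*(-1/18)) = 1/((0 + 0/4)² - 1/36) = 1/((0 + 0*(¼))² - 1/36) = 1/((0 + 0)² - 1/36) = 1/(0² - 1/36) = 1/(0 - 1/36) = 1/(-1/36) = -36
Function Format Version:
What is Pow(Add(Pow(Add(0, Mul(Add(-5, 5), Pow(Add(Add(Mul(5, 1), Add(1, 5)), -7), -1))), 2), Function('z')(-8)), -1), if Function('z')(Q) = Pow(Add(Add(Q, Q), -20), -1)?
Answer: -36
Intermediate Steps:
Function('z')(Q) = Pow(Add(-20, Mul(2, Q)), -1) (Function('z')(Q) = Pow(Add(Mul(2, Q), -20), -1) = Pow(Add(-20, Mul(2, Q)), -1))
Pow(Add(Pow(Add(0, Mul(Add(-5, 5), Pow(Add(Add(Mul(5, 1), Add(1, 5)), -7), -1))), 2), Function('z')(-8)), -1) = Pow(Add(Pow(Add(0, Mul(Add(-5, 5), Pow(Add(Add(Mul(5, 1), Add(1, 5)), -7), -1))), 2), Mul(Rational(1, 2), Pow(Add(-10, -8), -1))), -1) = Pow(Add(Pow(Add(0, Mul(0, Pow(Add(Add(5, 6), -7), -1))), 2), Mul(Rational(1, 2), Pow(-18, -1))), -1) = Pow(Add(Pow(Add(0, Mul(0, Pow(Add(11, -7), -1))), 2), Mul(Rational(1, 2), Rational(-1, 18))), -1) = Pow(Add(Pow(Add(0, Mul(0, Pow(4, -1))), 2), Rational(-1, 36)), -1) = Pow(Add(Pow(Add(0, Mul(0, Rational(1, 4))), 2), Rational(-1, 36)), -1) = Pow(Add(Pow(Add(0, 0), 2), Rational(-1, 36)), -1) = Pow(Add(Pow(0, 2), Rational(-1, 36)), -1) = Pow(Add(0, Rational(-1, 36)), -1) = Pow(Rational(-1, 36), -1) = -36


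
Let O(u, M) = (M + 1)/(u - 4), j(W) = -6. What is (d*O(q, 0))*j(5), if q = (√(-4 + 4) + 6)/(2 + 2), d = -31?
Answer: -372/5 ≈ -74.400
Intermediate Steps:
q = 3/2 (q = (√0 + 6)/4 = (0 + 6)*(¼) = 6*(¼) = 3/2 ≈ 1.5000)
O(u, M) = (1 + M)/(-4 + u)
(d*O(q, 0))*j(5) = -31*(1 + 0)/(-4 + 3/2)*(-6) = -31/(-5/2)*(-6) = -(-62)/5*(-6) = -31*(-⅖)*(-6) = (62/5)*(-6) = -372/5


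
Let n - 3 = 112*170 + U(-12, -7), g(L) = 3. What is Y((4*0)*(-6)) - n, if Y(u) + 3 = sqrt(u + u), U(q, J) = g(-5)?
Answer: -19049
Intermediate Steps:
U(q, J) = 3
Y(u) = -3 + sqrt(2)*sqrt(u) (Y(u) = -3 + sqrt(u + u) = -3 + sqrt(2*u) = -3 + sqrt(2)*sqrt(u))
n = 19046 (n = 3 + (112*170 + 3) = 3 + (19040 + 3) = 3 + 19043 = 19046)
Y((4*0)*(-6)) - n = (-3 + sqrt(2)*sqrt((4*0)*(-6))) - 1*19046 = (-3 + sqrt(2)*sqrt(0*(-6))) - 19046 = (-3 + sqrt(2)*sqrt(0)) - 19046 = (-3 + sqrt(2)*0) - 19046 = (-3 + 0) - 19046 = -3 - 19046 = -19049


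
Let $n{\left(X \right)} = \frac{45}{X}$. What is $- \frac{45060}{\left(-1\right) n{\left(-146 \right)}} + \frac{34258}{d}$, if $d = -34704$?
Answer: $- \frac{2536786985}{17352} \approx -1.462 \cdot 10^{5}$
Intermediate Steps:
$- \frac{45060}{\left(-1\right) n{\left(-146 \right)}} + \frac{34258}{d} = - \frac{45060}{\left(-1\right) \frac{45}{-146}} + \frac{34258}{-34704} = - \frac{45060}{\left(-1\right) 45 \left(- \frac{1}{146}\right)} + 34258 \left(- \frac{1}{34704}\right) = - \frac{45060}{\left(-1\right) \left(- \frac{45}{146}\right)} - \frac{17129}{17352} = - \frac{45060}{\frac{45}{146}} - \frac{17129}{17352} = \left(-45060\right) \frac{146}{45} - \frac{17129}{17352} = - \frac{438584}{3} - \frac{17129}{17352} = - \frac{2536786985}{17352}$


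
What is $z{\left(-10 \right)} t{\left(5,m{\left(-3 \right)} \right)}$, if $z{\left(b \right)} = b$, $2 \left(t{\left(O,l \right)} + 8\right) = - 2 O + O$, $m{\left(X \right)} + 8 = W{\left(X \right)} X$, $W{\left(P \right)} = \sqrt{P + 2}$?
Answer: $105$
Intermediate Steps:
$W{\left(P \right)} = \sqrt{2 + P}$
$m{\left(X \right)} = -8 + X \sqrt{2 + X}$ ($m{\left(X \right)} = -8 + \sqrt{2 + X} X = -8 + X \sqrt{2 + X}$)
$t{\left(O,l \right)} = -8 - \frac{O}{2}$ ($t{\left(O,l \right)} = -8 + \frac{- 2 O + O}{2} = -8 + \frac{\left(-1\right) O}{2} = -8 - \frac{O}{2}$)
$z{\left(-10 \right)} t{\left(5,m{\left(-3 \right)} \right)} = - 10 \left(-8 - \frac{5}{2}\right) = \left(-10\right) \left(- \frac{21}{2}\right) = 105$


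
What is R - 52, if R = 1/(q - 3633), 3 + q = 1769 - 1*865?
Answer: -142065/2732 ≈ -52.000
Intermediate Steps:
q = 901 (q = -3 + (1769 - 1*865) = -3 + (1769 - 865) = -3 + 904 = 901)
R = -1/2732 (R = 1/(901 - 3633) = 1/(-2732) = -1/2732 ≈ -0.00036603)
R - 52 = -1/2732 - 52 = -142065/2732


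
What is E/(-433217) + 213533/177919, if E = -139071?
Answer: 117249498910/77077535423 ≈ 1.5212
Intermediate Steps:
E/(-433217) + 213533/177919 = -139071/(-433217) + 213533/177919 = -139071*(-1/433217) + 213533*(1/177919) = 139071/433217 + 213533/177919 = 117249498910/77077535423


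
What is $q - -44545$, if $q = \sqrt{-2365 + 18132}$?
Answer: $44545 + \sqrt{15767} \approx 44671.0$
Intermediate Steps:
$q = \sqrt{15767} \approx 125.57$
$q - -44545 = \sqrt{15767} - -44545 = \sqrt{15767} + 44545 = 44545 + \sqrt{15767}$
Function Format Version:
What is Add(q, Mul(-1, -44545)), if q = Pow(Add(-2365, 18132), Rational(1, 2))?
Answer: Add(44545, Pow(15767, Rational(1, 2))) ≈ 44671.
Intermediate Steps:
q = Pow(15767, Rational(1, 2)) ≈ 125.57
Add(q, Mul(-1, -44545)) = Add(Pow(15767, Rational(1, 2)), Mul(-1, -44545)) = Add(Pow(15767, Rational(1, 2)), 44545) = Add(44545, Pow(15767, Rational(1, 2)))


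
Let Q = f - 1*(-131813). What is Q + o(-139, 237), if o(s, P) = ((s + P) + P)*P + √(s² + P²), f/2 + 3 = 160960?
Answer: 533122 + √75490 ≈ 5.3340e+5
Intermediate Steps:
f = 321914 (f = -6 + 2*160960 = -6 + 321920 = 321914)
o(s, P) = √(P² + s²) + P*(s + 2*P) (o(s, P) = ((P + s) + P)*P + √(P² + s²) = (s + 2*P)*P + √(P² + s²) = P*(s + 2*P) + √(P² + s²) = √(P² + s²) + P*(s + 2*P))
Q = 453727 (Q = 321914 - 1*(-131813) = 321914 + 131813 = 453727)
Q + o(-139, 237) = 453727 + (√(237² + (-139)²) + 2*237² + 237*(-139)) = 453727 + (√(56169 + 19321) + 2*56169 - 32943) = 453727 + (√75490 + 112338 - 32943) = 453727 + (79395 + √75490) = 533122 + √75490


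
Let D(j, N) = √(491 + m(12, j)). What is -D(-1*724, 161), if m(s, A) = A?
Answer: -I*√233 ≈ -15.264*I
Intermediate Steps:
D(j, N) = √(491 + j)
-D(-1*724, 161) = -√(491 - 1*724) = -√(491 - 724) = -√(-233) = -I*√233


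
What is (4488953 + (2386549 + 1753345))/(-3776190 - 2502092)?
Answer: -8628847/6278282 ≈ -1.3744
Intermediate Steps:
(4488953 + (2386549 + 1753345))/(-3776190 - 2502092) = (4488953 + 4139894)/(-6278282) = 8628847*(-1/6278282) = -8628847/6278282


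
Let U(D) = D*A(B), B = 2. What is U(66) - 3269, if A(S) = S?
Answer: -3137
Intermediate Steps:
U(D) = 2*D (U(D) = D*2 = 2*D)
U(66) - 3269 = 2*66 - 3269 = 132 - 3269 = -3137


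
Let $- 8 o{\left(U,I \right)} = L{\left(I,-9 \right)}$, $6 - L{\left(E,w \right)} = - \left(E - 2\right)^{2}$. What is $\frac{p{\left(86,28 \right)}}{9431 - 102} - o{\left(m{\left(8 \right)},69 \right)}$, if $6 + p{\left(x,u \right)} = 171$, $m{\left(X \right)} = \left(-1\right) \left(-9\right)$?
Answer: $\frac{41935175}{74632} \approx 561.89$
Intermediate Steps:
$m{\left(X \right)} = 9$
$p{\left(x,u \right)} = 165$ ($p{\left(x,u \right)} = -6 + 171 = 165$)
$L{\left(E,w \right)} = 6 + \left(-2 + E\right)^{2}$ ($L{\left(E,w \right)} = 6 - - \left(E - 2\right)^{2} = 6 - - \left(-2 + E\right)^{2} = 6 + \left(-2 + E\right)^{2}$)
$o{\left(U,I \right)} = - \frac{3}{4} - \frac{\left(-2 + I\right)^{2}}{8}$ ($o{\left(U,I \right)} = - \frac{6 + \left(-2 + I\right)^{2}}{8} = - \frac{3}{4} - \frac{\left(-2 + I\right)^{2}}{8}$)
$\frac{p{\left(86,28 \right)}}{9431 - 102} - o{\left(m{\left(8 \right)},69 \right)} = \frac{165}{9431 - 102} - \left(- \frac{3}{4} - \frac{\left(-2 + 69\right)^{2}}{8}\right) = \frac{165}{9329} - \left(- \frac{3}{4} - \frac{67^{2}}{8}\right) = 165 \cdot \frac{1}{9329} - \left(- \frac{3}{4} - \frac{4489}{8}\right) = \frac{165}{9329} - \left(- \frac{3}{4} - \frac{4489}{8}\right) = \frac{165}{9329} - - \frac{4495}{8} = \frac{165}{9329} + \frac{4495}{8} = \frac{41935175}{74632}$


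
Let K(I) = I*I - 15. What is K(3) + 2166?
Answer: 2160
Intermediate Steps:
K(I) = -15 + I² (K(I) = I² - 15 = -15 + I²)
K(3) + 2166 = (-15 + 3²) + 2166 = (-15 + 9) + 2166 = -6 + 2166 = 2160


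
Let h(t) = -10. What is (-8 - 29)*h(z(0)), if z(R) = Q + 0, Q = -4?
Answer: 370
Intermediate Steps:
z(R) = -4 (z(R) = -4 + 0 = -4)
(-8 - 29)*h(z(0)) = (-8 - 29)*(-10) = -37*(-10) = 370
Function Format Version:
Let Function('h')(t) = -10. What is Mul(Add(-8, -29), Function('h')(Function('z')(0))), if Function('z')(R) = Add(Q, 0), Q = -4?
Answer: 370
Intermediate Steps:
Function('z')(R) = -4 (Function('z')(R) = Add(-4, 0) = -4)
Mul(Add(-8, -29), Function('h')(Function('z')(0))) = Mul(Add(-8, -29), -10) = Mul(-37, -10) = 370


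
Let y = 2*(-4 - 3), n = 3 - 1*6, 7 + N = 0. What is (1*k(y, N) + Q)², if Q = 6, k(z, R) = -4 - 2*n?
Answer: 64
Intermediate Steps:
N = -7 (N = -7 + 0 = -7)
n = -3 (n = 3 - 6 = -3)
y = -14 (y = 2*(-7) = -14)
k(z, R) = 2 (k(z, R) = -4 - 2*(-3) = -4 + 6 = 2)
(1*k(y, N) + Q)² = (1*2 + 6)² = (2 + 6)² = 8² = 64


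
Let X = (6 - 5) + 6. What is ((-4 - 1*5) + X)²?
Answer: 4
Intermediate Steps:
X = 7 (X = 1 + 6 = 7)
((-4 - 1*5) + X)² = ((-4 - 1*5) + 7)² = ((-4 - 5) + 7)² = (-9 + 7)² = (-2)² = 4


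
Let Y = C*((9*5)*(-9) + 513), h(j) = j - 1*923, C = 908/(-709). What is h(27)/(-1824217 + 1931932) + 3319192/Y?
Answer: -10561940214911/440123490 ≈ -23998.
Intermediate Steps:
C = -908/709 (C = 908*(-1/709) = -908/709 ≈ -1.2807)
h(j) = -923 + j (h(j) = j - 923 = -923 + j)
Y = -98064/709 (Y = -908*((9*5)*(-9) + 513)/709 = -908*(45*(-9) + 513)/709 = -908*(-405 + 513)/709 = -908/709*108 = -98064/709 ≈ -138.31)
h(27)/(-1824217 + 1931932) + 3319192/Y = (-923 + 27)/(-1824217 + 1931932) + 3319192/(-98064/709) = -896/107715 + 3319192*(-709/98064) = -896*1/107715 - 294163391/12258 = -896/107715 - 294163391/12258 = -10561940214911/440123490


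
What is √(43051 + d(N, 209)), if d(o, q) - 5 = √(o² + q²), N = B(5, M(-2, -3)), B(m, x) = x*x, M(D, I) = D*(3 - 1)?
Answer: √(43056 + √43937) ≈ 208.00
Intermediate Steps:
M(D, I) = 2*D (M(D, I) = D*2 = 2*D)
B(m, x) = x²
N = 16 (N = (2*(-2))² = (-4)² = 16)
d(o, q) = 5 + √(o² + q²)
√(43051 + d(N, 209)) = √(43051 + (5 + √(16² + 209²))) = √(43051 + (5 + √(256 + 43681))) = √(43051 + (5 + √43937)) = √(43056 + √43937)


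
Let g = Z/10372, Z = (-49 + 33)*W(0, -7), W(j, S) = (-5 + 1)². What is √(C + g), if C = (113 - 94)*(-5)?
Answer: I*√638912607/2593 ≈ 9.7481*I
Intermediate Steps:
W(j, S) = 16 (W(j, S) = (-4)² = 16)
Z = -256 (Z = (-49 + 33)*16 = -16*16 = -256)
C = -95 (C = 19*(-5) = -95)
g = -64/2593 (g = -256/10372 = -256*1/10372 = -64/2593 ≈ -0.024682)
√(C + g) = √(-95 - 64/2593) = √(-246399/2593) = I*√638912607/2593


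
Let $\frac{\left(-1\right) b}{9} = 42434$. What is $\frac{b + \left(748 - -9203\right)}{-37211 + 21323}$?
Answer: $\frac{123985}{5296} \approx 23.411$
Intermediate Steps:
$b = -381906$ ($b = \left(-9\right) 42434 = -381906$)
$\frac{b + \left(748 - -9203\right)}{-37211 + 21323} = \frac{-381906 + \left(748 - -9203\right)}{-37211 + 21323} = \frac{-381906 + \left(748 + 9203\right)}{-15888} = \left(-381906 + 9951\right) \left(- \frac{1}{15888}\right) = \left(-371955\right) \left(- \frac{1}{15888}\right) = \frac{123985}{5296}$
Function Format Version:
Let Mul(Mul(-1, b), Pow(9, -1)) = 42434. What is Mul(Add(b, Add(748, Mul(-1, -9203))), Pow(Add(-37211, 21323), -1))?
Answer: Rational(123985, 5296) ≈ 23.411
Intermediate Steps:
b = -381906 (b = Mul(-9, 42434) = -381906)
Mul(Add(b, Add(748, Mul(-1, -9203))), Pow(Add(-37211, 21323), -1)) = Mul(Add(-381906, Add(748, Mul(-1, -9203))), Pow(Add(-37211, 21323), -1)) = Mul(Add(-381906, Add(748, 9203)), Pow(-15888, -1)) = Mul(Add(-381906, 9951), Rational(-1, 15888)) = Mul(-371955, Rational(-1, 15888)) = Rational(123985, 5296)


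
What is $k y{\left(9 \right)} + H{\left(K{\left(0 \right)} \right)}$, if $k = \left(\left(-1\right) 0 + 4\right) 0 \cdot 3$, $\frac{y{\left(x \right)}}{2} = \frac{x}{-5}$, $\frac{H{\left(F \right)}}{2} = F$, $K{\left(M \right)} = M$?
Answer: $0$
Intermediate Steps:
$H{\left(F \right)} = 2 F$
$y{\left(x \right)} = - \frac{2 x}{5}$ ($y{\left(x \right)} = 2 \frac{x}{-5} = 2 x \left(- \frac{1}{5}\right) = 2 \left(- \frac{x}{5}\right) = - \frac{2 x}{5}$)
$k = 0$ ($k = \left(0 + 4\right) 0 \cdot 3 = 4 \cdot 0 \cdot 3 = 0 \cdot 3 = 0$)
$k y{\left(9 \right)} + H{\left(K{\left(0 \right)} \right)} = 0 \left(\left(- \frac{2}{5}\right) 9\right) + 2 \cdot 0 = 0 \left(- \frac{18}{5}\right) + 0 = 0 + 0 = 0$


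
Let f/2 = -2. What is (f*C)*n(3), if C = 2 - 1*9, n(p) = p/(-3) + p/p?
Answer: 0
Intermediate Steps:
f = -4 (f = 2*(-2) = -4)
n(p) = 1 - p/3 (n(p) = p*(-⅓) + 1 = -p/3 + 1 = 1 - p/3)
C = -7 (C = 2 - 9 = -7)
(f*C)*n(3) = (-4*(-7))*(1 - ⅓*3) = 28*(1 - 1) = 28*0 = 0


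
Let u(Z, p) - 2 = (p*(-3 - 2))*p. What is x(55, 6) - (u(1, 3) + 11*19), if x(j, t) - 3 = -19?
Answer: -182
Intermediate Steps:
x(j, t) = -16 (x(j, t) = 3 - 19 = -16)
u(Z, p) = 2 - 5*p² (u(Z, p) = 2 + (p*(-3 - 2))*p = 2 + (p*(-5))*p = 2 + (-5*p)*p = 2 - 5*p²)
x(55, 6) - (u(1, 3) + 11*19) = -16 - ((2 - 5*3²) + 11*19) = -16 - ((2 - 5*9) + 209) = -16 - ((2 - 45) + 209) = -16 - (-43 + 209) = -16 - 1*166 = -16 - 166 = -182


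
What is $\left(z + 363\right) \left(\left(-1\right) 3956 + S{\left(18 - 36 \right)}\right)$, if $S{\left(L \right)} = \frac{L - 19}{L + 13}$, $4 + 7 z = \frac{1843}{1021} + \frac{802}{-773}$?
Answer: $- \frac{39543055651074}{27623155} \approx -1.4315 \cdot 10^{6}$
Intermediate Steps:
$z = - \frac{2551135}{5524631}$ ($z = - \frac{4}{7} + \frac{\frac{1843}{1021} + \frac{802}{-773}}{7} = - \frac{4}{7} + \frac{1843 \cdot \frac{1}{1021} + 802 \left(- \frac{1}{773}\right)}{7} = - \frac{4}{7} + \frac{\frac{1843}{1021} - \frac{802}{773}}{7} = - \frac{4}{7} + \frac{1}{7} \cdot \frac{605797}{789233} = - \frac{4}{7} + \frac{605797}{5524631} = - \frac{2551135}{5524631} \approx -0.46177$)
$S{\left(L \right)} = \frac{-19 + L}{13 + L}$
$\left(z + 363\right) \left(\left(-1\right) 3956 + S{\left(18 - 36 \right)}\right) = \left(- \frac{2551135}{5524631} + 363\right) \left(\left(-1\right) 3956 + \frac{-19 + \left(18 - 36\right)}{13 + \left(18 - 36\right)}\right) = \frac{2002889918 \left(-3956 + \frac{-19 + \left(18 - 36\right)}{13 + \left(18 - 36\right)}\right)}{5524631} = \frac{2002889918 \left(-3956 + \frac{-19 - 18}{13 - 18}\right)}{5524631} = \frac{2002889918 \left(-3956 + \frac{1}{-5} \left(-37\right)\right)}{5524631} = \frac{2002889918 \left(-3956 - - \frac{37}{5}\right)}{5524631} = \frac{2002889918 \left(-3956 + \frac{37}{5}\right)}{5524631} = \frac{2002889918}{5524631} \left(- \frac{19743}{5}\right) = - \frac{39543055651074}{27623155}$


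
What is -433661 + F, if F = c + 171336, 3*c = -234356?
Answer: -1021331/3 ≈ -3.4044e+5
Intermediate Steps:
c = -234356/3 (c = (1/3)*(-234356) = -234356/3 ≈ -78119.)
F = 279652/3 (F = -234356/3 + 171336 = 279652/3 ≈ 93217.)
-433661 + F = -433661 + 279652/3 = -1021331/3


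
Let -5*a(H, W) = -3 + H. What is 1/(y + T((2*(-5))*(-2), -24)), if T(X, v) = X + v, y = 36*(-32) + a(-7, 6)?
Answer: -1/1154 ≈ -0.00086655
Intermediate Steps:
a(H, W) = ⅗ - H/5 (a(H, W) = -(-3 + H)/5 = ⅗ - H/5)
y = -1150 (y = 36*(-32) + (⅗ - ⅕*(-7)) = -1152 + (⅗ + 7/5) = -1152 + 2 = -1150)
1/(y + T((2*(-5))*(-2), -24)) = 1/(-1150 + ((2*(-5))*(-2) - 24)) = 1/(-1150 + (-10*(-2) - 24)) = 1/(-1150 + (20 - 24)) = 1/(-1150 - 4) = 1/(-1154) = -1/1154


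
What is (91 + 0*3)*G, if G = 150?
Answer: 13650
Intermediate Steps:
(91 + 0*3)*G = (91 + 0*3)*150 = (91 + 0)*150 = 91*150 = 13650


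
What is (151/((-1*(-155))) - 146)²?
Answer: 505305441/24025 ≈ 21033.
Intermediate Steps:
(151/((-1*(-155))) - 146)² = (151/155 - 146)² = (-22479/155)² = 505305441/24025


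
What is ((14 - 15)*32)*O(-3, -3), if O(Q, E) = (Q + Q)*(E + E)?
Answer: -1152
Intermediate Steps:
O(Q, E) = 4*E*Q (O(Q, E) = (2*Q)*(2*E) = 4*E*Q)
((14 - 15)*32)*O(-3, -3) = ((14 - 15)*32)*(4*(-3)*(-3)) = -1*32*36 = -32*36 = -1152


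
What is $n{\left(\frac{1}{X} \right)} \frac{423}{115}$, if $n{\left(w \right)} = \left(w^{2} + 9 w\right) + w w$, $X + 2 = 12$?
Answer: $\frac{423}{125} \approx 3.384$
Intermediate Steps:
$X = 10$ ($X = -2 + 12 = 10$)
$n{\left(w \right)} = 2 w^{2} + 9 w$ ($n{\left(w \right)} = \left(w^{2} + 9 w\right) + w^{2} = 2 w^{2} + 9 w$)
$n{\left(\frac{1}{X} \right)} \frac{423}{115} = \frac{9 + \frac{2}{10}}{10} \cdot \frac{423}{115} = \frac{9 + 2 \cdot \frac{1}{10}}{10} \cdot 423 \cdot \frac{1}{115} = \frac{9 + \frac{1}{5}}{10} \cdot \frac{423}{115} = \frac{1}{10} \cdot \frac{46}{5} \cdot \frac{423}{115} = \frac{23}{25} \cdot \frac{423}{115} = \frac{423}{125}$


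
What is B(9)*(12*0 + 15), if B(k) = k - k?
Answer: 0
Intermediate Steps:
B(k) = 0
B(9)*(12*0 + 15) = 0*(12*0 + 15) = 0*(0 + 15) = 0*15 = 0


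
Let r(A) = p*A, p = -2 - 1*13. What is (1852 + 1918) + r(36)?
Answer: 3230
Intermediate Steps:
p = -15 (p = -2 - 13 = -15)
r(A) = -15*A
(1852 + 1918) + r(36) = (1852 + 1918) - 15*36 = 3770 - 540 = 3230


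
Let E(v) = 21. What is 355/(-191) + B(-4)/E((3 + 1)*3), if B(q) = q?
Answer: -8219/4011 ≈ -2.0491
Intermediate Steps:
355/(-191) + B(-4)/E((3 + 1)*3) = 355/(-191) - 4/21 = 355*(-1/191) - 4*1/21 = -355/191 - 4/21 = -8219/4011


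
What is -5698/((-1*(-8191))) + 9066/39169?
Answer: -148925356/320833279 ≈ -0.46418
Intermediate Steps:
-5698/((-1*(-8191))) + 9066/39169 = -5698/8191 + 9066*(1/39169) = -5698*1/8191 + 9066/39169 = -5698/8191 + 9066/39169 = -148925356/320833279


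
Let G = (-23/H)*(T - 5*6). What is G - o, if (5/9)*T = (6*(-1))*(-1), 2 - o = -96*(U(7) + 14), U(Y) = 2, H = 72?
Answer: -22978/15 ≈ -1531.9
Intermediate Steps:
o = 1538 (o = 2 - (-96)*(2 + 14) = 2 - (-96)*16 = 2 - 1*(-1536) = 2 + 1536 = 1538)
T = 54/5 (T = 9*((6*(-1))*(-1))/5 = 9*(-6*(-1))/5 = (9/5)*6 = 54/5 ≈ 10.800)
G = 92/15 (G = (-23/72)*(54/5 - 5*6) = (-23*1/72)*(54/5 - 30) = -23/72*(-96/5) = 92/15 ≈ 6.1333)
G - o = 92/15 - 1*1538 = 92/15 - 1538 = -22978/15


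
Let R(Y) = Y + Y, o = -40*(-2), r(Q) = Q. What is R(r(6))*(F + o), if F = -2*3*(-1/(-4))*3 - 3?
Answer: 870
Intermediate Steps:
o = 80
R(Y) = 2*Y
F = -15/2 (F = -2*3*(-1*(-¼))*3 - 3 = -2*3*(¼)*3 - 3 = -3*3/2 - 3 = -2*9/4 - 3 = -9/2 - 3 = -15/2 ≈ -7.5000)
R(r(6))*(F + o) = (2*6)*(-15/2 + 80) = 12*(145/2) = 870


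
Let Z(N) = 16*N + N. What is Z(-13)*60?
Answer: -13260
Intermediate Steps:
Z(N) = 17*N
Z(-13)*60 = (17*(-13))*60 = -221*60 = -13260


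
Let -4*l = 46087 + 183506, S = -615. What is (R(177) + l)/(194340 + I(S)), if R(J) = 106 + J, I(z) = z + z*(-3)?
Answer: -228461/782280 ≈ -0.29205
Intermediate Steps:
I(z) = -2*z (I(z) = z - 3*z = -2*z)
l = -229593/4 (l = -(46087 + 183506)/4 = -1/4*229593 = -229593/4 ≈ -57398.)
(R(177) + l)/(194340 + I(S)) = ((106 + 177) - 229593/4)/(194340 - 2*(-615)) = (283 - 229593/4)/(194340 + 1230) = -228461/4/195570 = -228461/4*1/195570 = -228461/782280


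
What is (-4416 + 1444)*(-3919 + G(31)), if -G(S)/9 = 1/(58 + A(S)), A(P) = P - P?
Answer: 337784146/29 ≈ 1.1648e+7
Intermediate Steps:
A(P) = 0
G(S) = -9/58 (G(S) = -9/(58 + 0) = -9/58)
(-4416 + 1444)*(-3919 + G(31)) = (-4416 + 1444)*(-3919 - 9/58) = -2972*(-227311/58) = 337784146/29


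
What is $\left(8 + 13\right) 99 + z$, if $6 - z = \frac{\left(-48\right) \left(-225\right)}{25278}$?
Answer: $\frac{8782305}{4213} \approx 2084.6$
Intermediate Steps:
$z = \frac{23478}{4213}$ ($z = 6 - \frac{\left(-48\right) \left(-225\right)}{25278} = 6 - 10800 \cdot \frac{1}{25278} = 6 - \frac{1800}{4213} = \frac{23478}{4213} \approx 5.5728$)
$\left(8 + 13\right) 99 + z = \left(8 + 13\right) 99 + \frac{23478}{4213} = 21 \cdot 99 + \frac{23478}{4213} = 2079 + \frac{23478}{4213} = \frac{8782305}{4213}$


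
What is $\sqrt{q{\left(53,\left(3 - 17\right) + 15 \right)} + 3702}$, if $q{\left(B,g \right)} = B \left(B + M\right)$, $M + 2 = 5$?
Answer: $\sqrt{6670} \approx 81.67$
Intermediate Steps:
$M = 3$ ($M = -2 + 5 = 3$)
$q{\left(B,g \right)} = B \left(3 + B\right)$ ($q{\left(B,g \right)} = B \left(B + 3\right) = B \left(3 + B\right)$)
$\sqrt{q{\left(53,\left(3 - 17\right) + 15 \right)} + 3702} = \sqrt{53 \left(3 + 53\right) + 3702} = \sqrt{53 \cdot 56 + 3702} = \sqrt{2968 + 3702} = \sqrt{6670}$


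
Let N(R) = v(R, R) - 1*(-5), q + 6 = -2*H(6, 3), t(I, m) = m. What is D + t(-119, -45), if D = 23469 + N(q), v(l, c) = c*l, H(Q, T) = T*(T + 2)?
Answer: 24725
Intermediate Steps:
H(Q, T) = T*(2 + T)
q = -36 (q = -6 - 6*(2 + 3) = -6 - 6*5 = -6 - 2*15 = -6 - 30 = -36)
N(R) = 5 + R**2 (N(R) = R*R - 1*(-5) = R**2 + 5 = 5 + R**2)
D = 24770 (D = 23469 + (5 + (-36)**2) = 23469 + (5 + 1296) = 23469 + 1301 = 24770)
D + t(-119, -45) = 24770 - 45 = 24725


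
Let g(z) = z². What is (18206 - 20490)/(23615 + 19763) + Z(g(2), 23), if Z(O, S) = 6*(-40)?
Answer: -5206502/21689 ≈ -240.05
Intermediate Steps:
Z(O, S) = -240
(18206 - 20490)/(23615 + 19763) + Z(g(2), 23) = (18206 - 20490)/(23615 + 19763) - 240 = -2284/43378 - 240 = -2284*1/43378 - 240 = -1142/21689 - 240 = -5206502/21689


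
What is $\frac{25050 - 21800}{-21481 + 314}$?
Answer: $- \frac{3250}{21167} \approx -0.15354$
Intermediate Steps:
$\frac{25050 - 21800}{-21481 + 314} = \frac{3250}{-21167} = 3250 \left(- \frac{1}{21167}\right) = - \frac{3250}{21167}$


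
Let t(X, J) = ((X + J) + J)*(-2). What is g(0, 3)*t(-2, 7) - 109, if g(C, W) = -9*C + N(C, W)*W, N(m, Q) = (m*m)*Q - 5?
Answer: 251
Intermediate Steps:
t(X, J) = -4*J - 2*X (t(X, J) = ((J + X) + J)*(-2) = (X + 2*J)*(-2) = -4*J - 2*X)
N(m, Q) = -5 + Q*m² (N(m, Q) = m²*Q - 5 = Q*m² - 5 = -5 + Q*m²)
g(C, W) = -9*C + W*(-5 + W*C²) (g(C, W) = -9*C + (-5 + W*C²)*W = -9*C + W*(-5 + W*C²))
g(0, 3)*t(-2, 7) - 109 = (-9*0 + 3*(-5 + 3*0²))*(-4*7 - 2*(-2)) - 109 = (0 + 3*(-5 + 3*0))*(-28 + 4) - 109 = (0 + 3*(-5 + 0))*(-24) - 109 = (0 + 3*(-5))*(-24) - 109 = (0 - 15)*(-24) - 109 = -15*(-24) - 109 = 360 - 109 = 251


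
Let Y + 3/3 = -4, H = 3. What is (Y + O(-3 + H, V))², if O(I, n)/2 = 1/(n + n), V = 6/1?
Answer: 841/36 ≈ 23.361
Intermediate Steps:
V = 6 (V = 6*1 = 6)
Y = -5 (Y = -1 - 4 = -5)
O(I, n) = 1/n (O(I, n) = 2/(n + n) = 2/((2*n)) = 2*(1/(2*n)) = 1/n)
(Y + O(-3 + H, V))² = (-5 + 1/6)² = (-5 + ⅙)² = (-29/6)² = 841/36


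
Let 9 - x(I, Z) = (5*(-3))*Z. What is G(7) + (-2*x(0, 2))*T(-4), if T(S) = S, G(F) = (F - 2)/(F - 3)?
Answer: 1253/4 ≈ 313.25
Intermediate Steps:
x(I, Z) = 9 + 15*Z (x(I, Z) = 9 - 5*(-3)*Z = 9 - (-15)*Z = 9 + 15*Z)
G(F) = (-2 + F)/(-3 + F)
G(7) + (-2*x(0, 2))*T(-4) = (-2 + 7)/(-3 + 7) - 2*(9 + 15*2)*(-4) = 5/4 - 2*(9 + 30)*(-4) = (1/4)*5 - 2*39*(-4) = 5/4 - 78*(-4) = 5/4 + 312 = 1253/4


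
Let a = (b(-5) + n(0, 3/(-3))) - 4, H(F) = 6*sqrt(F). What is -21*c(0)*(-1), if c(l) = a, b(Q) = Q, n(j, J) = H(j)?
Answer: -189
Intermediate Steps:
n(j, J) = 6*sqrt(j)
a = -9 (a = (-5 + 6*sqrt(0)) - 4 = (-5 + 6*0) - 4 = (-5 + 0) - 4 = -5 - 4 = -9)
c(l) = -9
-21*c(0)*(-1) = -21*(-9)*(-1) = 189*(-1) = -189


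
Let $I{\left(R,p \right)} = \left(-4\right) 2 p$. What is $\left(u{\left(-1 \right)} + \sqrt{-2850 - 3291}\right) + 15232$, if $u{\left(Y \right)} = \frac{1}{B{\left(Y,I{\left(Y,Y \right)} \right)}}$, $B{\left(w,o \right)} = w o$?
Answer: $\frac{121855}{8} + i \sqrt{6141} \approx 15232.0 + 78.365 i$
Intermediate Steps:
$I{\left(R,p \right)} = - 8 p$
$B{\left(w,o \right)} = o w$
$u{\left(Y \right)} = - \frac{1}{8 Y^{2}}$ ($u{\left(Y \right)} = \frac{1}{- 8 Y Y} = \frac{1}{\left(-8\right) Y^{2}} = - \frac{1}{8 Y^{2}}$)
$\left(u{\left(-1 \right)} + \sqrt{-2850 - 3291}\right) + 15232 = \left(- \frac{1}{8 \cdot 1} + \sqrt{-2850 - 3291}\right) + 15232 = \left(\left(- \frac{1}{8}\right) 1 + \sqrt{-6141}\right) + 15232 = \left(- \frac{1}{8} + i \sqrt{6141}\right) + 15232 = \frac{121855}{8} + i \sqrt{6141}$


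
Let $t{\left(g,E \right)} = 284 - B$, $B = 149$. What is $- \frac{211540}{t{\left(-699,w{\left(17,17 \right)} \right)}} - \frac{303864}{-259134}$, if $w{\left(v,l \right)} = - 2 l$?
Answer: $- \frac{1825872824}{1166103} \approx -1565.8$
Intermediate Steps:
$t{\left(g,E \right)} = 135$ ($t{\left(g,E \right)} = 284 - 149 = 135$)
$- \frac{211540}{t{\left(-699,w{\left(17,17 \right)} \right)}} - \frac{303864}{-259134} = - \frac{211540}{135} - \frac{303864}{-259134} = \left(-211540\right) \frac{1}{135} - - \frac{50644}{43189} = - \frac{42308}{27} + \frac{50644}{43189} = - \frac{1825872824}{1166103}$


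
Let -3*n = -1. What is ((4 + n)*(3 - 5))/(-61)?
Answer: 26/183 ≈ 0.14208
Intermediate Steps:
n = 1/3 (n = -1/3*(-1) = 1/3 ≈ 0.33333)
((4 + n)*(3 - 5))/(-61) = ((4 + 1/3)*(3 - 5))/(-61) = -13*(-2)/183 = -1/61*(-26/3) = 26/183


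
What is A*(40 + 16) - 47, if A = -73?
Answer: -4135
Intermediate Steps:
A*(40 + 16) - 47 = -73*(40 + 16) - 47 = -73*56 - 47 = -4088 - 47 = -4135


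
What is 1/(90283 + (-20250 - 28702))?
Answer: 1/41331 ≈ 2.4195e-5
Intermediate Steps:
1/(90283 + (-20250 - 28702)) = 1/(90283 - 48952) = 1/41331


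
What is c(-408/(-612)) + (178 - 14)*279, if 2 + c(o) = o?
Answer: 137264/3 ≈ 45755.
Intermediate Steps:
c(o) = -2 + o
c(-408/(-612)) + (178 - 14)*279 = (-2 - 408/(-612)) + (178 - 14)*279 = (-2 - 408*(-1/612)) + 164*279 = (-2 + 2/3) + 45756 = -4/3 + 45756 = 137264/3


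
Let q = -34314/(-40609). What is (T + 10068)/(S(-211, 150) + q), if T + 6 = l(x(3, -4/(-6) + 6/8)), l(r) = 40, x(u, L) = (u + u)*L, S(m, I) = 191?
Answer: 410232118/7790633 ≈ 52.657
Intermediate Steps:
q = 34314/40609 (q = -34314*(-1/40609) = 34314/40609 ≈ 0.84499)
x(u, L) = 2*L*u (x(u, L) = (2*u)*L = 2*L*u)
T = 34 (T = -6 + 40 = 34)
(T + 10068)/(S(-211, 150) + q) = (34 + 10068)/(191 + 34314/40609) = 10102/(7790633/40609) = 10102*(40609/7790633) = 410232118/7790633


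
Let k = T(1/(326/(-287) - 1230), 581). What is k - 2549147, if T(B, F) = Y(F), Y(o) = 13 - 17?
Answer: -2549151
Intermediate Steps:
Y(o) = -4
T(B, F) = -4
k = -4
k - 2549147 = -4 - 2549147 = -2549151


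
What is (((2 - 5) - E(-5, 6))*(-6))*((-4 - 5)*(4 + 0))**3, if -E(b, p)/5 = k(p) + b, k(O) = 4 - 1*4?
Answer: -7838208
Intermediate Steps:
k(O) = 0 (k(O) = 4 - 4 = 0)
E(b, p) = -5*b (E(b, p) = -5*(0 + b) = -5*b)
(((2 - 5) - E(-5, 6))*(-6))*((-4 - 5)*(4 + 0))**3 = (((2 - 5) - (-5)*(-5))*(-6))*((-4 - 5)*(4 + 0))**3 = ((-3 - 1*25)*(-6))*(-9*4)**3 = ((-3 - 25)*(-6))*(-36)**3 = -28*(-6)*(-46656) = 168*(-46656) = -7838208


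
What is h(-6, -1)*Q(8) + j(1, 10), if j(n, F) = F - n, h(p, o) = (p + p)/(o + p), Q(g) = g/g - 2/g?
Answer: 72/7 ≈ 10.286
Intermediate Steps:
Q(g) = 1 - 2/g
h(p, o) = 2*p/(o + p) (h(p, o) = (2*p)/(o + p) = 2*p/(o + p))
h(-6, -1)*Q(8) + j(1, 10) = (2*(-6)/(-1 - 6))*((-2 + 8)/8) + (10 - 1*1) = (2*(-6)/(-7))*((⅛)*6) + (10 - 1) = (2*(-6)*(-⅐))*(¾) + 9 = (12/7)*(¾) + 9 = 9/7 + 9 = 72/7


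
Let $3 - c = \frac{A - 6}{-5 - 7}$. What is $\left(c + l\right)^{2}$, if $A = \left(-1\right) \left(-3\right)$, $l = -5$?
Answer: $\frac{81}{16} \approx 5.0625$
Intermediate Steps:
$A = 3$
$c = \frac{11}{4}$ ($c = 3 - \frac{3 - 6}{-5 - 7} = 3 - - \frac{3}{-12} = 3 - \left(-3\right) \left(- \frac{1}{12}\right) = 3 - \frac{1}{4} = \frac{11}{4} \approx 2.75$)
$\left(c + l\right)^{2} = \left(\frac{11}{4} - 5\right)^{2} = \left(- \frac{9}{4}\right)^{2} = \frac{81}{16}$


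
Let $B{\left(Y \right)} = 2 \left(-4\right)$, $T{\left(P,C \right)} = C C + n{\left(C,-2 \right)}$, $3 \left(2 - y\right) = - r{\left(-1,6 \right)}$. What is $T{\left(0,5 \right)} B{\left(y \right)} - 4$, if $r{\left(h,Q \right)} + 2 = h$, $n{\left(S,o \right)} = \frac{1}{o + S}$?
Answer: $- \frac{620}{3} \approx -206.67$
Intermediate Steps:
$n{\left(S,o \right)} = \frac{1}{S + o}$
$r{\left(h,Q \right)} = -2 + h$
$y = 1$ ($y = 2 - \frac{\left(-1\right) \left(-2 - 1\right)}{3} = 2 - \frac{\left(-1\right) \left(-3\right)}{3} = 2 - 1 = 1$)
$T{\left(P,C \right)} = C^{2} + \frac{1}{-2 + C}$ ($T{\left(P,C \right)} = C C + \frac{1}{C - 2} = C^{2} + \frac{1}{-2 + C}$)
$B{\left(Y \right)} = -8$
$T{\left(0,5 \right)} B{\left(y \right)} - 4 = \frac{1 + 5^{2} \left(-2 + 5\right)}{-2 + 5} \left(-8\right) - 4 = \frac{1 + 25 \cdot 3}{3} \left(-8\right) - 4 = \frac{1 + 75}{3} \left(-8\right) - 4 = \frac{1}{3} \cdot 76 \left(-8\right) - 4 = \frac{76}{3} \left(-8\right) - 4 = - \frac{608}{3} - 4 = - \frac{620}{3}$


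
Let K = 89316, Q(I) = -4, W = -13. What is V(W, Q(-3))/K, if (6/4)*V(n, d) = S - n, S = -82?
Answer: -23/44658 ≈ -0.00051503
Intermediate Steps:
V(n, d) = -164/3 - 2*n/3 (V(n, d) = 2*(-82 - n)/3 = -164/3 - 2*n/3)
V(W, Q(-3))/K = (-164/3 - ⅔*(-13))/89316 = (-164/3 + 26/3)*(1/89316) = -46*1/89316 = -23/44658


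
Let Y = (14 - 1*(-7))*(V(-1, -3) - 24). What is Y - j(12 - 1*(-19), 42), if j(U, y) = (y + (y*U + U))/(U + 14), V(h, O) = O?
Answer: -5378/9 ≈ -597.56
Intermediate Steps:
j(U, y) = (U + y + U*y)/(14 + U) (j(U, y) = (y + (U*y + U))/(14 + U) = (y + (U + U*y))/(14 + U) = (U + y + U*y)/(14 + U))
Y = -567 (Y = (14 - 1*(-7))*(-3 - 24) = (14 + 7)*(-27) = 21*(-27) = -567)
Y - j(12 - 1*(-19), 42) = -567 - ((12 - 1*(-19)) + 42 + (12 - 1*(-19))*42)/(14 + (12 - 1*(-19))) = -567 - ((12 + 19) + 42 + (12 + 19)*42)/(14 + (12 + 19)) = -567 - (31 + 42 + 31*42)/(14 + 31) = -567 - (31 + 42 + 1302)/45 = -567 - 1375/45 = -567 - 1*275/9 = -567 - 275/9 = -5378/9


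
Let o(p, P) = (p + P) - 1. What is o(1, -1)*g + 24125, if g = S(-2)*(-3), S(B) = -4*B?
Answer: 24149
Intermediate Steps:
o(p, P) = -1 + P + p (o(p, P) = (P + p) - 1 = -1 + P + p)
g = -24 (g = -4*(-2)*(-3) = 8*(-3) = -24)
o(1, -1)*g + 24125 = (-1 - 1 + 1)*(-24) + 24125 = -1*(-24) + 24125 = 24 + 24125 = 24149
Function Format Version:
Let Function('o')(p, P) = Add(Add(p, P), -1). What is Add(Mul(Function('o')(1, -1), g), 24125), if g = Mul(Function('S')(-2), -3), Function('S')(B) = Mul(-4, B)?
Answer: 24149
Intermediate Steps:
Function('o')(p, P) = Add(-1, P, p) (Function('o')(p, P) = Add(Add(P, p), -1) = Add(-1, P, p))
g = -24 (g = Mul(Mul(-4, -2), -3) = Mul(8, -3) = -24)
Add(Mul(Function('o')(1, -1), g), 24125) = Add(Mul(Add(-1, -1, 1), -24), 24125) = Add(Mul(-1, -24), 24125) = Add(24, 24125) = 24149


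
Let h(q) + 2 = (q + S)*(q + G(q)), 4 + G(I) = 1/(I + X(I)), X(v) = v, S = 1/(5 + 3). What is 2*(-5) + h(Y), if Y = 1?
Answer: -237/16 ≈ -14.813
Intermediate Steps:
S = ⅛ (S = 1/8 = ⅛ ≈ 0.12500)
G(I) = -4 + 1/(2*I) (G(I) = -4 + 1/(I + I) = -4 + 1/(2*I))
h(q) = -2 + (⅛ + q)*(-4 + q + 1/(2*q)) (h(q) = -2 + (q + ⅛)*(q + (-4 + 1/(2*q))) = -2 + (⅛ + q)*(-4 + q + 1/(2*q)))
2*(-5) + h(Y) = 2*(-5) + (-2 + 1² - 31/8*1 + (1/16)/1) = -10 + (-2 + 1 - 31/8 + (1/16)*1) = -10 + (-2 + 1 - 31/8 + 1/16) = -10 - 77/16 = -237/16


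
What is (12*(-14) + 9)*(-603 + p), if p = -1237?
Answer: 292560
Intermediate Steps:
(12*(-14) + 9)*(-603 + p) = (12*(-14) + 9)*(-603 - 1237) = (-168 + 9)*(-1840) = -159*(-1840) = 292560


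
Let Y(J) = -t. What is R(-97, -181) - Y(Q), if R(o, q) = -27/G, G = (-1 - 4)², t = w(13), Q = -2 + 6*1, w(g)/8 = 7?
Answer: 1373/25 ≈ 54.920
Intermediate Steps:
w(g) = 56 (w(g) = 8*7 = 56)
Q = 4 (Q = -2 + 6 = 4)
t = 56
G = 25 (G = (-5)² = 25)
Y(J) = -56 (Y(J) = -1*56 = -56)
R(o, q) = -27/25
R(-97, -181) - Y(Q) = -27/25 - 1*(-56) = -27/25 + 56 = 1373/25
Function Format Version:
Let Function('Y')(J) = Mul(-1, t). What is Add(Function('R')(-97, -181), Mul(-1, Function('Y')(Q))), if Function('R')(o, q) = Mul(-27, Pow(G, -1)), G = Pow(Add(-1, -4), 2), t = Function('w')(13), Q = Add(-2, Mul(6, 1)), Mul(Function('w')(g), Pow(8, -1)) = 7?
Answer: Rational(1373, 25) ≈ 54.920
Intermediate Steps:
Function('w')(g) = 56 (Function('w')(g) = Mul(8, 7) = 56)
Q = 4 (Q = Add(-2, 6) = 4)
t = 56
G = 25 (G = Pow(-5, 2) = 25)
Function('Y')(J) = -56 (Function('Y')(J) = Mul(-1, 56) = -56)
Function('R')(o, q) = Rational(-27, 25) (Function('R')(o, q) = Mul(-27, Pow(25, -1)) = Mul(-27, Rational(1, 25)) = Rational(-27, 25))
Add(Function('R')(-97, -181), Mul(-1, Function('Y')(Q))) = Add(Rational(-27, 25), Mul(-1, -56)) = Add(Rational(-27, 25), 56) = Rational(1373, 25)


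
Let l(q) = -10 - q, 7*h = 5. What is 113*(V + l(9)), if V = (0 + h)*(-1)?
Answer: -15594/7 ≈ -2227.7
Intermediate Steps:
h = 5/7 (h = (⅐)*5 = 5/7 ≈ 0.71429)
V = -5/7 (V = (0 + 5/7)*(-1) = (5/7)*(-1) = -5/7 ≈ -0.71429)
113*(V + l(9)) = 113*(-5/7 + (-10 - 1*9)) = 113*(-5/7 + (-10 - 9)) = 113*(-5/7 - 19) = 113*(-138/7) = -15594/7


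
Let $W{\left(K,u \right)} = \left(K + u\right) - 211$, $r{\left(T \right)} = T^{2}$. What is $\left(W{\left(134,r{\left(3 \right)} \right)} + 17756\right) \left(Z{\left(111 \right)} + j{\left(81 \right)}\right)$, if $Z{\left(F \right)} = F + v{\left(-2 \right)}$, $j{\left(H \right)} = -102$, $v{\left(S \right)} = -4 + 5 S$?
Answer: $-88440$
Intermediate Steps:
$W{\left(K,u \right)} = -211 + K + u$
$Z{\left(F \right)} = -14 + F$ ($Z{\left(F \right)} = F + \left(-4 + 5 \left(-2\right)\right) = F - 14 = -14 + F$)
$\left(W{\left(134,r{\left(3 \right)} \right)} + 17756\right) \left(Z{\left(111 \right)} + j{\left(81 \right)}\right) = \left(\left(-211 + 134 + 3^{2}\right) + 17756\right) \left(\left(-14 + 111\right) - 102\right) = \left(\left(-211 + 134 + 9\right) + 17756\right) \left(97 - 102\right) = \left(-68 + 17756\right) \left(-5\right) = 17688 \left(-5\right) = -88440$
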